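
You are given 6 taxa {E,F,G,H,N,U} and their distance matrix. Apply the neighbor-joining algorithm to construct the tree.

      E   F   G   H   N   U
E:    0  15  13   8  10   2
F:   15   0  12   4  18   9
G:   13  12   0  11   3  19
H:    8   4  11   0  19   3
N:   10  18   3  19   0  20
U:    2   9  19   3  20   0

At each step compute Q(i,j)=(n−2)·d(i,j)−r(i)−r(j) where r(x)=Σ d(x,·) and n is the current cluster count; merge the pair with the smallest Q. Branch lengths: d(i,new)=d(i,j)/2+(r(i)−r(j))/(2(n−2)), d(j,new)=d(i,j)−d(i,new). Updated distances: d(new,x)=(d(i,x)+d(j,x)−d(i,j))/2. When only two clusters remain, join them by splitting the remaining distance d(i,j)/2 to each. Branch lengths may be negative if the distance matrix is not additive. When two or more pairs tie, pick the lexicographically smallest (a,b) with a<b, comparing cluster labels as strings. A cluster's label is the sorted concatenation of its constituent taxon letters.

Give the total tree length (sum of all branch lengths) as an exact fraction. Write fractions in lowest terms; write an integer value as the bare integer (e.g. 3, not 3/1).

1. join G+N (d=3, Q=-116) ⇒ GN; edges |G|=0, |N|=3
  updated: d(E,GN)=10, d(F,GN)=27/2, d(GN,H)=27/2, d(GN,U)=18
2. join E+U (d=2, Q=-61) ⇒ EU; edges |E|=3/2, |U|=1/2
  updated: d(EU,F)=11, d(EU,GN)=13, d(EU,H)=9/2
3. join EU+GN (d=13, Q=-85/2) ⇒ EGNU; edges |EU|=29/8, |GN|=75/8
  updated: d(EGNU,F)=23/4, d(EGNU,H)=5/2
4. join EGNU+F (d=23/4, Q=-49/4) ⇒ EFGNU; edges |EGNU|=17/8, |F|=29/8
  updated: d(EFGNU,H)=3/8
5. join EFGNU+H (d=3/8) ⇒ EFGHNU; edges |EFGNU|=3/16, |H|=3/16
final tree: ((((E:3/2,U:1/2):29/8,(G:0,N:3):75/8):17/8,F:29/8):3/16,H:3/16)
total length: 193/8

193/8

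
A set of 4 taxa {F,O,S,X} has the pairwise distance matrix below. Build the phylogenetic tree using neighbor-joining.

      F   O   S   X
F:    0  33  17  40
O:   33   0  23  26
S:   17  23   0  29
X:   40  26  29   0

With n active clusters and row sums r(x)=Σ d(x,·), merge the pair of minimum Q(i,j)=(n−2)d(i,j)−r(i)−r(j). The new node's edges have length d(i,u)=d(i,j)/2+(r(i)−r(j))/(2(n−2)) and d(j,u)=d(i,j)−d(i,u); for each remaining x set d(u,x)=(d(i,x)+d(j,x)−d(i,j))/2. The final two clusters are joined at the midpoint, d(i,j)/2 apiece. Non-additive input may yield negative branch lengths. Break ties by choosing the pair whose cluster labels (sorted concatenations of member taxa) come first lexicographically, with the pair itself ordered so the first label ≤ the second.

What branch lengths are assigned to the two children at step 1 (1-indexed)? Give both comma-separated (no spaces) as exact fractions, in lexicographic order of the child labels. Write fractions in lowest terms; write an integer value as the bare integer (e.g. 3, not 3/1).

1. join F+S (d=17, Q=-125) ⇒ FS; edges |F|=55/4, |S|=13/4
  updated: d(FS,O)=39/2, d(FS,X)=26
2. join FS+O (d=39/2, Q=-143/2) ⇒ FOS; edges |FS|=39/4, |O|=39/4
  updated: d(FOS,X)=65/4
3. join FOS+X (d=65/4) ⇒ FOSX; edges |FOS|=65/8, |X|=65/8
final tree: (((F:55/4,S:13/4):39/4,O:39/4):65/8,X:65/8)
total length: 211/4

55/4,13/4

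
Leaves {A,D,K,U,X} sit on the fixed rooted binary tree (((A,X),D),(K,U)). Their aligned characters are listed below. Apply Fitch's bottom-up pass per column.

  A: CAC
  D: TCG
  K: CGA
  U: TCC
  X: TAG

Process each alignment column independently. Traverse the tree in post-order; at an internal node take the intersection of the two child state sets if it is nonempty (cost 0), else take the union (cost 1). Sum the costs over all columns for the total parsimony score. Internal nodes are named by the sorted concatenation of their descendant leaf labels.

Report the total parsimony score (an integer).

AX@0: {C} ∪ {T} = {C,T} (union, +1)
ADX@0: {C,T} ∩ {T} = {T} (intersection, +0)
KU@0: {C} ∪ {T} = {C,T} (union, +1)
ADKUX@0: {T} ∩ {C,T} = {T} (intersection, +0)
AX@1: {A} ∩ {A} = {A} (intersection, +0)
ADX@1: {A} ∪ {C} = {A,C} (union, +1)
KU@1: {G} ∪ {C} = {C,G} (union, +1)
ADKUX@1: {A,C} ∩ {C,G} = {C} (intersection, +0)
AX@2: {C} ∪ {G} = {C,G} (union, +1)
ADX@2: {C,G} ∩ {G} = {G} (intersection, +0)
KU@2: {A} ∪ {C} = {A,C} (union, +1)
ADKUX@2: {G} ∪ {A,C} = {A,C,G} (union, +1)
per-site changes: [2, 2, 3]; total = 7

7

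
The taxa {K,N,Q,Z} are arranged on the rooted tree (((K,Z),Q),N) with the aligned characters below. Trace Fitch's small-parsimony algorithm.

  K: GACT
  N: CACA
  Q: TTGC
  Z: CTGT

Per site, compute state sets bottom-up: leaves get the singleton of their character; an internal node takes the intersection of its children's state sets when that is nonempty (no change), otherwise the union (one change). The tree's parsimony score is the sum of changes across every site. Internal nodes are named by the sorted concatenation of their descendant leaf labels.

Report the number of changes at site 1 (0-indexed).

[col 0] KZ: children K:{G}, Z:{C} ∪→ {C,G}; cost 1
[col 0] KQZ: children KZ:{C,G}, Q:{T} ∪→ {C,G,T}; cost 1
[col 0] KNQZ: children KQZ:{C,G,T}, N:{C} ∩→ {C}; cost 0
[col 1] KZ: children K:{A}, Z:{T} ∪→ {A,T}; cost 1
[col 1] KQZ: children KZ:{A,T}, Q:{T} ∩→ {T}; cost 0
[col 1] KNQZ: children KQZ:{T}, N:{A} ∪→ {A,T}; cost 1
[col 2] KZ: children K:{C}, Z:{G} ∪→ {C,G}; cost 1
[col 2] KQZ: children KZ:{C,G}, Q:{G} ∩→ {G}; cost 0
[col 2] KNQZ: children KQZ:{G}, N:{C} ∪→ {C,G}; cost 1
[col 3] KZ: children K:{T}, Z:{T} ∩→ {T}; cost 0
[col 3] KQZ: children KZ:{T}, Q:{C} ∪→ {C,T}; cost 1
[col 3] KNQZ: children KQZ:{C,T}, N:{A} ∪→ {A,C,T}; cost 1
per-site changes: [2, 2, 2, 2]; total = 8

2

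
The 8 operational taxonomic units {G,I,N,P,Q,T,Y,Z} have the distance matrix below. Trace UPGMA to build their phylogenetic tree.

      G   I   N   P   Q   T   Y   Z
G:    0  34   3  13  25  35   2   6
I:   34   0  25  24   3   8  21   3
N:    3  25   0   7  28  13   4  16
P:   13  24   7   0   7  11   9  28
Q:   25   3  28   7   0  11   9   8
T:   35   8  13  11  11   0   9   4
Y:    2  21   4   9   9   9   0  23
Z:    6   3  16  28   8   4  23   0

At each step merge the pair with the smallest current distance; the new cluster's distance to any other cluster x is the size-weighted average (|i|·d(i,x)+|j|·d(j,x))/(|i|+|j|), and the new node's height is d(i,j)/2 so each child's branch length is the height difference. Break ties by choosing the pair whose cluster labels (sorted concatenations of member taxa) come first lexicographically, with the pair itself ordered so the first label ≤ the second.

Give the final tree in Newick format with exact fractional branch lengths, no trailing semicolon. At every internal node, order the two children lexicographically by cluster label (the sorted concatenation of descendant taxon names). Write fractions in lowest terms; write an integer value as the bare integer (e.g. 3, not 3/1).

((((G:1,Y:1):3/4,N:7/4):37/12,P:29/6):239/48,((I:3/2,Q:3/2):9/4,(T:2,Z:2):7/4):97/16)

1. join G+Y (d=2) ⇒ GY; edges |G|=1, |Y|=1
  updated: d(GY,I)=55/2, d(GY,N)=7/2, d(GY,P)=11, d(GY,Q)=17, d(GY,T)=22, d(GY,Z)=29/2
2. join I+Q (d=3) ⇒ IQ; edges |I|=3/2, |Q|=3/2
  updated: d(GY,IQ)=89/4, d(IQ,N)=53/2, d(IQ,P)=31/2, d(IQ,T)=19/2, d(IQ,Z)=11/2
3. join GY+N (d=7/2) ⇒ GNY; edges |GY|=3/4, |N|=7/4
  updated: d(GNY,IQ)=71/3, d(GNY,P)=29/3, d(GNY,T)=19, d(GNY,Z)=15
4. join T+Z (d=4) ⇒ TZ; edges |T|=2, |Z|=2
  updated: d(GNY,TZ)=17, d(IQ,TZ)=15/2, d(P,TZ)=39/2
5. join IQ+TZ (d=15/2) ⇒ IQTZ; edges |IQ|=9/4, |TZ|=7/4
  updated: d(GNY,IQTZ)=61/3, d(IQTZ,P)=35/2
6. join GNY+P (d=29/3) ⇒ GNPY; edges |GNY|=37/12, |P|=29/6
  updated: d(GNPY,IQTZ)=157/8
7. join GNPY+IQTZ (d=157/8) ⇒ GINPQTYZ; edges |GNPY|=239/48, |IQTZ|=97/16
final tree: ((((G:1,Y:1):3/4,N:7/4):37/12,P:29/6):239/48,((I:3/2,Q:3/2):9/4,(T:2,Z:2):7/4):97/16)
total length: 827/24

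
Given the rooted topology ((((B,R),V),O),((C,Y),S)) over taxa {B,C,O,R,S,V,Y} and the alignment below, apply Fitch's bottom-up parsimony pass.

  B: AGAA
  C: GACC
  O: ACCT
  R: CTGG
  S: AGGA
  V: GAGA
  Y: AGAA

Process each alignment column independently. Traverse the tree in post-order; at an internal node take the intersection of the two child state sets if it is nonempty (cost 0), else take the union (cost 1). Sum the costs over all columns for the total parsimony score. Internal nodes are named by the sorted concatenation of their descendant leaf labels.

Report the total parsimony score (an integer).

14

site 0, node BR: B={A} ∪ R={C} → {A,C} (+1)
site 0, node BRV: BR={A,C} ∪ V={G} → {A,C,G} (+1)
site 0, node BORV: BRV={A,C,G} ∩ O={A} → {A} (+0)
site 0, node CY: C={G} ∪ Y={A} → {A,G} (+1)
site 0, node CSY: CY={A,G} ∩ S={A} → {A} (+0)
site 0, node BCORSVY: BORV={A} ∩ CSY={A} → {A} (+0)
site 1, node BR: B={G} ∪ R={T} → {G,T} (+1)
site 1, node BRV: BR={G,T} ∪ V={A} → {A,G,T} (+1)
site 1, node BORV: BRV={A,G,T} ∪ O={C} → {A,C,G,T} (+1)
site 1, node CY: C={A} ∪ Y={G} → {A,G} (+1)
site 1, node CSY: CY={A,G} ∩ S={G} → {G} (+0)
site 1, node BCORSVY: BORV={A,C,G,T} ∩ CSY={G} → {G} (+0)
site 2, node BR: B={A} ∪ R={G} → {A,G} (+1)
site 2, node BRV: BR={A,G} ∩ V={G} → {G} (+0)
site 2, node BORV: BRV={G} ∪ O={C} → {C,G} (+1)
site 2, node CY: C={C} ∪ Y={A} → {A,C} (+1)
site 2, node CSY: CY={A,C} ∪ S={G} → {A,C,G} (+1)
site 2, node BCORSVY: BORV={C,G} ∩ CSY={A,C,G} → {C,G} (+0)
site 3, node BR: B={A} ∪ R={G} → {A,G} (+1)
site 3, node BRV: BR={A,G} ∩ V={A} → {A} (+0)
site 3, node BORV: BRV={A} ∪ O={T} → {A,T} (+1)
site 3, node CY: C={C} ∪ Y={A} → {A,C} (+1)
site 3, node CSY: CY={A,C} ∩ S={A} → {A} (+0)
site 3, node BCORSVY: BORV={A,T} ∩ CSY={A} → {A} (+0)
per-site changes: [3, 4, 4, 3]; total = 14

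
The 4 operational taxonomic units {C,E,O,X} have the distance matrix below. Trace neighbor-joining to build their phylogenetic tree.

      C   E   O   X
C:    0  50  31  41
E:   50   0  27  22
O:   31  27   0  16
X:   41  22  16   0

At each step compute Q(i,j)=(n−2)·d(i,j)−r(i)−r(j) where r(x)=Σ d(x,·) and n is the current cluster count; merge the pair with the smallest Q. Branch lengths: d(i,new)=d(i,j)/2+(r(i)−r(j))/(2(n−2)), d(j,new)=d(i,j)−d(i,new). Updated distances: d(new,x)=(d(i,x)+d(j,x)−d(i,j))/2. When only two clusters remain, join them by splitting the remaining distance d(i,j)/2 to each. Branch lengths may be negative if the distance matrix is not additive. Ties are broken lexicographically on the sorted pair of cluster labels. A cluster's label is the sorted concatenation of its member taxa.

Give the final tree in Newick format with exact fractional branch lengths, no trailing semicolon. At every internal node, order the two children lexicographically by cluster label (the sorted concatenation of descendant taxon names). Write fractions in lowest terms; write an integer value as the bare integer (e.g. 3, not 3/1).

(((C:55/2,O:7/2):7,E:16):3,X:3)

step 1: merge (C,O) at d=31, Q=-134; branch lengths C→55/2, O→7/2; new cluster CO
  updated: d(CO,E)=23, d(CO,X)=13
step 2: merge (CO,E) at d=23, Q=-58; branch lengths CO→7, E→16; new cluster CEO
  updated: d(CEO,X)=6
step 3: merge (CEO,X) at d=6; branch lengths CEO→3, X→3; new cluster CEOX
final tree: (((C:55/2,O:7/2):7,E:16):3,X:3)
total length: 60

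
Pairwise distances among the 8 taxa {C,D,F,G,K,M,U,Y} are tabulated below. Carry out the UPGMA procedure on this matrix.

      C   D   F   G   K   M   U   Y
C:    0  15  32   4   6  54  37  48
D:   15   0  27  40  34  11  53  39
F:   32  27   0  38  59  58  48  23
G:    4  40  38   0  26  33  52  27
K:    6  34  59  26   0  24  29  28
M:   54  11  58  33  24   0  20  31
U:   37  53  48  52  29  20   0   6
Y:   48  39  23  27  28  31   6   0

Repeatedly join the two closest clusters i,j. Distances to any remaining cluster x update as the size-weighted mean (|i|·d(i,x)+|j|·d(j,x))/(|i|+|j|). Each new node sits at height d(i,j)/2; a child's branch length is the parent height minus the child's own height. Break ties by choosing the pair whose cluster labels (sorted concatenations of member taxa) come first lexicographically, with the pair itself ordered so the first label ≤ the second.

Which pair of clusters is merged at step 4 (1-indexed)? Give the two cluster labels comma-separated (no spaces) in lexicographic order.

iteration 1: select C,G (d=4); attach at lengths (2, 2); label the merged cluster CG
  updated: d(CG,D)=55/2, d(CG,F)=35, d(CG,K)=16, d(CG,M)=87/2, d(CG,U)=89/2, d(CG,Y)=75/2
iteration 2: select U,Y (d=6); attach at lengths (3, 3); label the merged cluster UY
  updated: d(CG,UY)=41, d(D,UY)=46, d(F,UY)=71/2, d(K,UY)=57/2, d(M,UY)=51/2
iteration 3: select D,M (d=11); attach at lengths (11/2, 11/2); label the merged cluster DM
  updated: d(CG,DM)=71/2, d(DM,F)=85/2, d(DM,K)=29, d(DM,UY)=143/4
iteration 4: select CG,K (d=16); attach at lengths (6, 8); label the merged cluster CGK
  updated: d(CGK,DM)=100/3, d(CGK,F)=43, d(CGK,UY)=221/6
iteration 5: select CGK,DM (d=100/3); attach at lengths (26/3, 67/6); label the merged cluster CDGKM
  updated: d(CDGKM,F)=214/5, d(CDGKM,UY)=182/5
iteration 6: select F,UY (d=71/2); attach at lengths (71/4, 59/4); label the merged cluster FUY
  updated: d(CDGKM,FUY)=578/15
iteration 7: select CDGKM,FUY (d=578/15); attach at lengths (13/5, 91/60); label the merged cluster CDFGKMUY
final tree: ((((C:2,G:2):6,K:8):26/3,(D:11/2,M:11/2):67/6):13/5,(F:71/4,(U:3,Y:3):59/4):91/60)
total length: 1829/20

CG,K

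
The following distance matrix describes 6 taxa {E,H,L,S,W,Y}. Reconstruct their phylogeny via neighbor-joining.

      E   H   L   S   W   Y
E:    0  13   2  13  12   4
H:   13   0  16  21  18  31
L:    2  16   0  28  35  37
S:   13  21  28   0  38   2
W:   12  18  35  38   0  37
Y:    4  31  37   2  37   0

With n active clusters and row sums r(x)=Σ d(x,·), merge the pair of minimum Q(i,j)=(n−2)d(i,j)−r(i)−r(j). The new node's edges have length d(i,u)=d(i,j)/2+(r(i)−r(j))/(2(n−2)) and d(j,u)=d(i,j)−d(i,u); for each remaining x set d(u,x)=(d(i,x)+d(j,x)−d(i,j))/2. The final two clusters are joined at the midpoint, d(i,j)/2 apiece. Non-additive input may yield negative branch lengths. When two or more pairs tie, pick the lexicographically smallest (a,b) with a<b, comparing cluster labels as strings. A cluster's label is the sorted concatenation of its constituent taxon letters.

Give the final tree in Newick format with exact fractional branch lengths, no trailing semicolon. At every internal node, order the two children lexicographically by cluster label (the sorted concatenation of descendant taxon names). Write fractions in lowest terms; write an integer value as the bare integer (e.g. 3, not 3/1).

(((E:-33/4,L:41/4):23/8,(H:49/12,W:167/12):49/8):125/16,(S:-1/8,Y:17/8):125/16)

step 1: merge (S,Y) at d=2, Q=-205; branch lengths S→-1/8, Y→17/8; new cluster SY
  updated: d(E,SY)=15/2, d(H,SY)=25, d(L,SY)=63/2, d(SY,W)=73/2
step 2: merge (H,W) at d=18, Q=-239/2; branch lengths H→49/12, W→167/12; new cluster HW
  updated: d(E,HW)=7/2, d(HW,L)=33/2, d(HW,SY)=87/4
step 3: merge (E,L) at d=2, Q=-59; branch lengths E→-33/4, L→41/4; new cluster EL
  updated: d(EL,HW)=9, d(EL,SY)=37/2
step 4: merge (EL,HW) at d=9, Q=-197/4; branch lengths EL→23/8, HW→49/8; new cluster EHLW
  updated: d(EHLW,SY)=125/8
step 5: merge (EHLW,SY) at d=125/8; branch lengths EHLW→125/16, SY→125/16; new cluster EHLSWY
final tree: (((E:-33/4,L:41/4):23/8,(H:49/12,W:167/12):49/8):125/16,(S:-1/8,Y:17/8):125/16)
total length: 373/8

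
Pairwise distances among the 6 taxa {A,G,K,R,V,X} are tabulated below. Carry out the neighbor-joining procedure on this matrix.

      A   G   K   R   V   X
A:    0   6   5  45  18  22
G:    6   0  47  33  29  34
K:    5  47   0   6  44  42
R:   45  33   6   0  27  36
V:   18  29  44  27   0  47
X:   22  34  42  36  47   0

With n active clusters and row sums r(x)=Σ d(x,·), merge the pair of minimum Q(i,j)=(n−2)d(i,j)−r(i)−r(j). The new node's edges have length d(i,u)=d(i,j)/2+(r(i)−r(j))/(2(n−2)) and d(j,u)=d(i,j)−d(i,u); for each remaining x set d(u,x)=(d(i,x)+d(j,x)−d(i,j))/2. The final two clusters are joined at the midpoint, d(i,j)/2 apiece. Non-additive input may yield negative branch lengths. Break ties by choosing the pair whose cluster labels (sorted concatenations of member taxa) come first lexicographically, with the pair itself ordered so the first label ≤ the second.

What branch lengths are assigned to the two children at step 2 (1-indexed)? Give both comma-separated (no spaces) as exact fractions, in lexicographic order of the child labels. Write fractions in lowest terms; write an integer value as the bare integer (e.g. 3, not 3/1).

193/12,239/12

step 1: merge (K,R) at d=6, Q=-267; branch lengths K→21/8, R→27/8; new cluster KR
  updated: d(A,KR)=22, d(G,KR)=37, d(KR,V)=65/2, d(KR,X)=36
step 2: merge (KR,X) at d=36, Q=-317/2; branch lengths KR→193/12, X→239/12; new cluster KRX
  updated: d(A,KRX)=4, d(G,KRX)=35/2, d(KRX,V)=87/4
step 3: merge (A,G) at d=6, Q=-137/2; branch lengths A→-25/8, G→73/8; new cluster AG
  updated: d(AG,KRX)=31/4, d(AG,V)=41/2
step 4: merge (AG,KRX) at d=31/4, Q=-50; branch lengths AG→13/4, KRX→9/2; new cluster AGKRX
  updated: d(AGKRX,V)=69/4
step 5: merge (AGKRX,V) at d=69/4; branch lengths AGKRX→69/8, V→69/8; new cluster AGKRVX
final tree: (((A:-25/8,G:73/8):13/4,((K:21/8,R:27/8):193/12,X:239/12):9/2):69/8,V:69/8)
total length: 73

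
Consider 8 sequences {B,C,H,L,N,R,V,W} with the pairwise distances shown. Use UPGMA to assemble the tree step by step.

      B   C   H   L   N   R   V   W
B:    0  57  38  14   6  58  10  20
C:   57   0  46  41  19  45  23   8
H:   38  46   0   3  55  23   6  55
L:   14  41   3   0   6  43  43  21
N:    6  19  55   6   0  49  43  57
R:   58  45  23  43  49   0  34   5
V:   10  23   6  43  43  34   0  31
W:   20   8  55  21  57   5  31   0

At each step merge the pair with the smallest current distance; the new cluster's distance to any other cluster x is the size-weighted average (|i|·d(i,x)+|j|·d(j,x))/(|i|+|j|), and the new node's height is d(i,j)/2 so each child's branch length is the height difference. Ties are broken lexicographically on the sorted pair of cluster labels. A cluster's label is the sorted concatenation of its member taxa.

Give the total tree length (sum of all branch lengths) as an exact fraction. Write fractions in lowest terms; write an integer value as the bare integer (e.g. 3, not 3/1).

1. join H+L (d=3) ⇒ HL; edges |H|=3/2, |L|=3/2
  updated: d(B,HL)=26, d(C,HL)=87/2, d(HL,N)=61/2, d(HL,R)=33, d(HL,V)=49/2, d(HL,W)=38
2. join R+W (d=5) ⇒ RW; edges |R|=5/2, |W|=5/2
  updated: d(B,RW)=39, d(C,RW)=53/2, d(HL,RW)=71/2, d(N,RW)=53, d(RW,V)=65/2
3. join B+N (d=6) ⇒ BN; edges |B|=3, |N|=3
  updated: d(BN,C)=38, d(BN,HL)=113/4, d(BN,RW)=46, d(BN,V)=53/2
4. join C+V (d=23) ⇒ CV; edges |C|=23/2, |V|=23/2
  updated: d(BN,CV)=129/4, d(CV,HL)=34, d(CV,RW)=59/2
5. join BN+HL (d=113/4) ⇒ BHLN; edges |BN|=89/8, |HL|=101/8
  updated: d(BHLN,CV)=265/8, d(BHLN,RW)=163/4
6. join CV+RW (d=59/2) ⇒ CRVW; edges |CV|=13/4, |RW|=49/4
  updated: d(BHLN,CRVW)=591/16
7. join BHLN+CRVW (d=591/16) ⇒ BCHLNRVW; edges |BHLN|=139/32, |CRVW|=119/32
final tree: (((B:3,N:3):89/8,(H:3/2,L:3/2):101/8):139/32,((C:23/2,V:23/2):13/4,(R:5/2,W:5/2):49/4):119/32)
total length: 1349/16

1349/16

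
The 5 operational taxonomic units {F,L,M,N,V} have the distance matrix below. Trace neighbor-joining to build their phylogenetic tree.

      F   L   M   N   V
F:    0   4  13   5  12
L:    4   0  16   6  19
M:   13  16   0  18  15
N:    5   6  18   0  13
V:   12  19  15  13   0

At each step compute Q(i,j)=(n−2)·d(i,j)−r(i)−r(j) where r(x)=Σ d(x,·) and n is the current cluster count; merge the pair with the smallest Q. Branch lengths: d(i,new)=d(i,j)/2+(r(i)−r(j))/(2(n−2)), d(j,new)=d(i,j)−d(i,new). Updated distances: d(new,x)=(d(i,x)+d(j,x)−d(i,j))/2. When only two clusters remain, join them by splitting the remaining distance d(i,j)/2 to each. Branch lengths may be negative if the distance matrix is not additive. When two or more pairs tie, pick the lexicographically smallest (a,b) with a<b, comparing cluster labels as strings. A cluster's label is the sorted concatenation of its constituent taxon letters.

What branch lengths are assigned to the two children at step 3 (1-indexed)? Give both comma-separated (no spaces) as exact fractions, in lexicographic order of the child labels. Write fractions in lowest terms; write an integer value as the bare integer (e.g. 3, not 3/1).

iteration 1: select M,V (d=15, Q=-76); attach at lengths (8, 7); label the merged cluster MV
  updated: d(F,MV)=5, d(L,MV)=10, d(MV,N)=8
iteration 2: select F,MV (d=5, Q=-27); attach at lengths (1/4, 19/4); label the merged cluster FMV
  updated: d(FMV,L)=9/2, d(FMV,N)=4
iteration 3: select FMV,L (d=9/2, Q=-29/2); attach at lengths (5/4, 13/4); label the merged cluster FLMV
  updated: d(FLMV,N)=11/4
iteration 4: select FLMV,N (d=11/4); attach at lengths (11/8, 11/8); label the merged cluster FLMNV
final tree: (((F:1/4,(M:8,V:7):19/4):5/4,L:13/4):11/8,N:11/8)
total length: 109/4

5/4,13/4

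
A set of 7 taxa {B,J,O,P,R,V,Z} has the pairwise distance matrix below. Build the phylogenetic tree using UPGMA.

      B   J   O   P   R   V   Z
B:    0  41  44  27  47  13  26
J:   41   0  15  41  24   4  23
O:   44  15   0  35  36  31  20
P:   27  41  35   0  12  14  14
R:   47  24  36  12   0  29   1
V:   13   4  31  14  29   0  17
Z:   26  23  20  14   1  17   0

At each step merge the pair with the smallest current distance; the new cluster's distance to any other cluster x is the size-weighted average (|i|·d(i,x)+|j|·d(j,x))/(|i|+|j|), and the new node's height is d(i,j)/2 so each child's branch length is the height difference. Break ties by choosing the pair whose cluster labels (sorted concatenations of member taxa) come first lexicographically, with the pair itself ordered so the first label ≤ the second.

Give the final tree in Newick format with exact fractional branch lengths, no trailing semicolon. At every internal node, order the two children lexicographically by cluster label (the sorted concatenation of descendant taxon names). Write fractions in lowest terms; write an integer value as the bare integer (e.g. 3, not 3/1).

(B:33/2,(((J:2,V:2):19/2,O:23/2):16/9,(P:13/2,(R:1/2,Z:1/2):6):61/9):29/9)

iteration 1: select R,Z (d=1); attach at lengths (1/2, 1/2); label the merged cluster RZ
  updated: d(B,RZ)=73/2, d(J,RZ)=47/2, d(O,RZ)=28, d(P,RZ)=13, d(RZ,V)=23
iteration 2: select J,V (d=4); attach at lengths (2, 2); label the merged cluster JV
  updated: d(B,JV)=27, d(JV,O)=23, d(JV,P)=55/2, d(JV,RZ)=93/4
iteration 3: select P,RZ (d=13); attach at lengths (13/2, 6); label the merged cluster PRZ
  updated: d(B,PRZ)=100/3, d(JV,PRZ)=74/3, d(O,PRZ)=91/3
iteration 4: select JV,O (d=23); attach at lengths (19/2, 23/2); label the merged cluster JOV
  updated: d(B,JOV)=98/3, d(JOV,PRZ)=239/9
iteration 5: select JOV,PRZ (d=239/9); attach at lengths (16/9, 61/9); label the merged cluster JOPRVZ
  updated: d(B,JOPRVZ)=33
iteration 6: select B,JOPRVZ (d=33); attach at lengths (33/2, 29/9); label the merged cluster BJOPRVZ
final tree: (B:33/2,(((J:2,V:2):19/2,O:23/2):16/9,(P:13/2,(R:1/2,Z:1/2):6):61/9):29/9)
total length: 601/9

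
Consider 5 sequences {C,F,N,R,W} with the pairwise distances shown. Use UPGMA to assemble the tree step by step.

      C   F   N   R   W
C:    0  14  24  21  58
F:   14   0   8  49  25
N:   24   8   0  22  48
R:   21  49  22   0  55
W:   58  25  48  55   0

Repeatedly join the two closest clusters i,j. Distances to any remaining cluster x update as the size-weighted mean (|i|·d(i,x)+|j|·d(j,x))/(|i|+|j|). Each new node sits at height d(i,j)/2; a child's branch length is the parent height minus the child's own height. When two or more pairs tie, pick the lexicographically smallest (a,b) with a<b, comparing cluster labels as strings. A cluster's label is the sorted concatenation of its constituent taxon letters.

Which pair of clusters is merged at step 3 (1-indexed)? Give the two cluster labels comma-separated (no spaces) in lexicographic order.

CFN,R

step 1: merge (F,N) at d=8; branch lengths F→4, N→4; new cluster FN
  updated: d(C,FN)=19, d(FN,R)=71/2, d(FN,W)=73/2
step 2: merge (C,FN) at d=19; branch lengths C→19/2, FN→11/2; new cluster CFN
  updated: d(CFN,R)=92/3, d(CFN,W)=131/3
step 3: merge (CFN,R) at d=92/3; branch lengths CFN→35/6, R→46/3; new cluster CFNR
  updated: d(CFNR,W)=93/2
step 4: merge (CFNR,W) at d=93/2; branch lengths CFNR→95/12, W→93/4; new cluster CFNRW
final tree: (((C:19/2,(F:4,N:4):11/2):35/6,R:46/3):95/12,W:93/4)
total length: 226/3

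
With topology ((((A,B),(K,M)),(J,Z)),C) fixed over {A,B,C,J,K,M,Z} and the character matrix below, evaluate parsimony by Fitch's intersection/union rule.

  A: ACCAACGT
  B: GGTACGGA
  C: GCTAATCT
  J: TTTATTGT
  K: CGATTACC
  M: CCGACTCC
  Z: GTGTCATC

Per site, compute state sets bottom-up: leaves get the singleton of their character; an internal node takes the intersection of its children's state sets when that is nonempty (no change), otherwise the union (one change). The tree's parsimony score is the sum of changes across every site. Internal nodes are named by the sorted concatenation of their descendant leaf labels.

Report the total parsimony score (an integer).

AB@0: {A} ∪ {G} = {A,G} (union, +1)
KM@0: {C} ∩ {C} = {C} (intersection, +0)
ABKM@0: {A,G} ∪ {C} = {A,C,G} (union, +1)
JZ@0: {T} ∪ {G} = {G,T} (union, +1)
ABJKMZ@0: {A,C,G} ∩ {G,T} = {G} (intersection, +0)
ABCJKMZ@0: {G} ∩ {G} = {G} (intersection, +0)
AB@1: {C} ∪ {G} = {C,G} (union, +1)
KM@1: {G} ∪ {C} = {C,G} (union, +1)
ABKM@1: {C,G} ∩ {C,G} = {C,G} (intersection, +0)
JZ@1: {T} ∩ {T} = {T} (intersection, +0)
ABJKMZ@1: {C,G} ∪ {T} = {C,G,T} (union, +1)
ABCJKMZ@1: {C,G,T} ∩ {C} = {C} (intersection, +0)
AB@2: {C} ∪ {T} = {C,T} (union, +1)
KM@2: {A} ∪ {G} = {A,G} (union, +1)
ABKM@2: {C,T} ∪ {A,G} = {A,C,G,T} (union, +1)
JZ@2: {T} ∪ {G} = {G,T} (union, +1)
ABJKMZ@2: {A,C,G,T} ∩ {G,T} = {G,T} (intersection, +0)
ABCJKMZ@2: {G,T} ∩ {T} = {T} (intersection, +0)
AB@3: {A} ∩ {A} = {A} (intersection, +0)
KM@3: {T} ∪ {A} = {A,T} (union, +1)
ABKM@3: {A} ∩ {A,T} = {A} (intersection, +0)
JZ@3: {A} ∪ {T} = {A,T} (union, +1)
ABJKMZ@3: {A} ∩ {A,T} = {A} (intersection, +0)
ABCJKMZ@3: {A} ∩ {A} = {A} (intersection, +0)
AB@4: {A} ∪ {C} = {A,C} (union, +1)
KM@4: {T} ∪ {C} = {C,T} (union, +1)
ABKM@4: {A,C} ∩ {C,T} = {C} (intersection, +0)
JZ@4: {T} ∪ {C} = {C,T} (union, +1)
ABJKMZ@4: {C} ∩ {C,T} = {C} (intersection, +0)
ABCJKMZ@4: {C} ∪ {A} = {A,C} (union, +1)
AB@5: {C} ∪ {G} = {C,G} (union, +1)
KM@5: {A} ∪ {T} = {A,T} (union, +1)
ABKM@5: {C,G} ∪ {A,T} = {A,C,G,T} (union, +1)
JZ@5: {T} ∪ {A} = {A,T} (union, +1)
ABJKMZ@5: {A,C,G,T} ∩ {A,T} = {A,T} (intersection, +0)
ABCJKMZ@5: {A,T} ∩ {T} = {T} (intersection, +0)
AB@6: {G} ∩ {G} = {G} (intersection, +0)
KM@6: {C} ∩ {C} = {C} (intersection, +0)
ABKM@6: {G} ∪ {C} = {C,G} (union, +1)
JZ@6: {G} ∪ {T} = {G,T} (union, +1)
ABJKMZ@6: {C,G} ∩ {G,T} = {G} (intersection, +0)
ABCJKMZ@6: {G} ∪ {C} = {C,G} (union, +1)
AB@7: {T} ∪ {A} = {A,T} (union, +1)
KM@7: {C} ∩ {C} = {C} (intersection, +0)
ABKM@7: {A,T} ∪ {C} = {A,C,T} (union, +1)
JZ@7: {T} ∪ {C} = {C,T} (union, +1)
ABJKMZ@7: {A,C,T} ∩ {C,T} = {C,T} (intersection, +0)
ABCJKMZ@7: {C,T} ∩ {T} = {T} (intersection, +0)
per-site changes: [3, 3, 4, 2, 4, 4, 3, 3]; total = 26

26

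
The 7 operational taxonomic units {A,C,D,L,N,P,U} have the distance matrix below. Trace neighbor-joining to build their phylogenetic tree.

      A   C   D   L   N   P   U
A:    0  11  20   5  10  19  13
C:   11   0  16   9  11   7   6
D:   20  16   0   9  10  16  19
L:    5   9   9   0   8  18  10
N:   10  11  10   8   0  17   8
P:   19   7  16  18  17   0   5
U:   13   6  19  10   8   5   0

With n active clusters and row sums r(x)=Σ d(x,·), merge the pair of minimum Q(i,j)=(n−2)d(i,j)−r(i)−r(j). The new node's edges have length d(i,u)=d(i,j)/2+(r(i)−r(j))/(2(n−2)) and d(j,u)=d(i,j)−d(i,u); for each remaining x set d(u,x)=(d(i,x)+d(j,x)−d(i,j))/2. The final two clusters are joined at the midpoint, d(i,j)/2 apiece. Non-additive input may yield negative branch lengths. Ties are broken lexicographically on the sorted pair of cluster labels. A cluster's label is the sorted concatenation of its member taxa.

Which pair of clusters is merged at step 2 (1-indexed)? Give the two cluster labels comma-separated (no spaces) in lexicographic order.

iteration 1: select P,U (d=5, Q=-118); attach at lengths (23/5, 2/5); label the merged cluster PU
  updated: d(A,PU)=27/2, d(C,PU)=4, d(D,PU)=15, d(L,PU)=23/2, d(N,PU)=10
iteration 2: select C,PU (d=4, Q=-89); attach at lengths (13/8, 19/8); label the merged cluster CPU
  updated: d(A,CPU)=41/4, d(CPU,D)=27/2, d(CPU,L)=33/4, d(CPU,N)=17/2
iteration 3: select A,L (d=5, Q=-121/2); attach at lengths (5, 0); label the merged cluster AL
  updated: d(AL,CPU)=27/4, d(AL,D)=12, d(AL,N)=13/2
iteration 4: select AL,CPU (d=27/4, Q=-81/2); attach at lengths (5/2, 17/4); label the merged cluster ACLPU
  updated: d(ACLPU,D)=75/8, d(ACLPU,N)=33/8
iteration 5: select ACLPU,D (d=75/8, Q=-47/2); attach at lengths (7/4, 61/8); label the merged cluster ACDLPU
  updated: d(ACDLPU,N)=19/8
iteration 6: select ACDLPU,N (d=19/8); attach at lengths (19/16, 19/16); label the merged cluster ACDLNPU
final tree: ((((A:5,L:0):5/2,(C:13/8,(P:23/5,U:2/5):19/8):17/4):7/4,D:61/8):19/16,N:19/16)
total length: 65/2

C,PU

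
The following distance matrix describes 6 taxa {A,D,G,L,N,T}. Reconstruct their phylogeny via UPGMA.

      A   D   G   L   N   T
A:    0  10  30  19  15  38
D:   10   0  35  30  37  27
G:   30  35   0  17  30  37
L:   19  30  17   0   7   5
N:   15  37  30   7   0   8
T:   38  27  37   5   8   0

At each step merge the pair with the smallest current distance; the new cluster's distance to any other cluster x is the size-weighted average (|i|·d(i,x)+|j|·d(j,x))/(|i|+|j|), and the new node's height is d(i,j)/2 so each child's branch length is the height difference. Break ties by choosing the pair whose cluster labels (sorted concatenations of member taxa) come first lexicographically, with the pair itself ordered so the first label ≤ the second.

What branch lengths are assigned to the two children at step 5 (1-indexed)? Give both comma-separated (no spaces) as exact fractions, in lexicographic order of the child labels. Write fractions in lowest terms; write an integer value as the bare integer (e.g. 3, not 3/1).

step 1: merge (L,T) at d=5; branch lengths L→5/2, T→5/2; new cluster LT
  updated: d(A,LT)=57/2, d(D,LT)=57/2, d(G,LT)=27, d(LT,N)=15/2
step 2: merge (LT,N) at d=15/2; branch lengths LT→5/4, N→15/4; new cluster LNT
  updated: d(A,LNT)=24, d(D,LNT)=94/3, d(G,LNT)=28
step 3: merge (A,D) at d=10; branch lengths A→5, D→5; new cluster AD
  updated: d(AD,G)=65/2, d(AD,LNT)=83/3
step 4: merge (AD,LNT) at d=83/3; branch lengths AD→53/6, LNT→121/12; new cluster ADLNT
  updated: d(ADLNT,G)=149/5
step 5: merge (ADLNT,G) at d=149/5; branch lengths ADLNT→16/15, G→149/10; new cluster ADGLNT
final tree: (((A:5,D:5):53/6,((L:5/2,T:5/2):5/4,N:15/4):121/12):16/15,G:149/10)
total length: 3293/60

16/15,149/10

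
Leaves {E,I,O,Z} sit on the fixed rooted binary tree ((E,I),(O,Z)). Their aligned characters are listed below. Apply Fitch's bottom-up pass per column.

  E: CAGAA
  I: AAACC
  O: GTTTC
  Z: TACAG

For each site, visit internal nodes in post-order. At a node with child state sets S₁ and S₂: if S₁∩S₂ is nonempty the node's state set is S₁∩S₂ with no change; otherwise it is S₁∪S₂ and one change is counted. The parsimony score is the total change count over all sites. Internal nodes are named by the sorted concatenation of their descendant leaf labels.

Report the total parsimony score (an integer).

11

site 0, node EI: E={C} ∪ I={A} → {A,C} (+1)
site 0, node OZ: O={G} ∪ Z={T} → {G,T} (+1)
site 0, node EIOZ: EI={A,C} ∪ OZ={G,T} → {A,C,G,T} (+1)
site 1, node EI: E={A} ∩ I={A} → {A} (+0)
site 1, node OZ: O={T} ∪ Z={A} → {A,T} (+1)
site 1, node EIOZ: EI={A} ∩ OZ={A,T} → {A} (+0)
site 2, node EI: E={G} ∪ I={A} → {A,G} (+1)
site 2, node OZ: O={T} ∪ Z={C} → {C,T} (+1)
site 2, node EIOZ: EI={A,G} ∪ OZ={C,T} → {A,C,G,T} (+1)
site 3, node EI: E={A} ∪ I={C} → {A,C} (+1)
site 3, node OZ: O={T} ∪ Z={A} → {A,T} (+1)
site 3, node EIOZ: EI={A,C} ∩ OZ={A,T} → {A} (+0)
site 4, node EI: E={A} ∪ I={C} → {A,C} (+1)
site 4, node OZ: O={C} ∪ Z={G} → {C,G} (+1)
site 4, node EIOZ: EI={A,C} ∩ OZ={C,G} → {C} (+0)
per-site changes: [3, 1, 3, 2, 2]; total = 11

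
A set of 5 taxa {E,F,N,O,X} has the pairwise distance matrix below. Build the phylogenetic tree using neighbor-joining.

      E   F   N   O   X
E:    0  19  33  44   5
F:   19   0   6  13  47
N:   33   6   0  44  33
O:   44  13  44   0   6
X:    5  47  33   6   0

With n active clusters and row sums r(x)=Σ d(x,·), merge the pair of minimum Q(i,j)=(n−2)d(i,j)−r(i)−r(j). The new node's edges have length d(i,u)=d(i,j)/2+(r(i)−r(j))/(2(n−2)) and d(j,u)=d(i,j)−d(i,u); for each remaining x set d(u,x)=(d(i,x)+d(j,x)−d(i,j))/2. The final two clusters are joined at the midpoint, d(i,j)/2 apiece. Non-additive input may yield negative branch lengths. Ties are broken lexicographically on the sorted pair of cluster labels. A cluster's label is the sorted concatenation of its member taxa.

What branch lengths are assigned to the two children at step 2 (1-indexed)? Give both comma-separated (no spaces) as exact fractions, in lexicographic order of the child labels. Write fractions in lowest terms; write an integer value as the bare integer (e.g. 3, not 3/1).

iteration 1: select F,N (d=6, Q=-183); attach at lengths (-13/6, 49/6); label the merged cluster FN
  updated: d(E,FN)=23, d(FN,O)=51/2, d(FN,X)=37
iteration 2: select E,FN (d=23, Q=-223/2); attach at lengths (65/8, 119/8); label the merged cluster EFN
  updated: d(EFN,O)=93/4, d(EFN,X)=19/2
iteration 3: select EFN,O (d=93/4, Q=-155/4); attach at lengths (107/8, 79/8); label the merged cluster EFNO
  updated: d(EFNO,X)=-31/8
iteration 4: select EFNO,X (d=-31/8); attach at lengths (-31/16, -31/16); label the merged cluster EFNOX
final tree: (((E:65/8,(F:-13/6,N:49/6):119/8):107/8,O:79/8):-31/16,X:-31/16)
total length: 387/8

65/8,119/8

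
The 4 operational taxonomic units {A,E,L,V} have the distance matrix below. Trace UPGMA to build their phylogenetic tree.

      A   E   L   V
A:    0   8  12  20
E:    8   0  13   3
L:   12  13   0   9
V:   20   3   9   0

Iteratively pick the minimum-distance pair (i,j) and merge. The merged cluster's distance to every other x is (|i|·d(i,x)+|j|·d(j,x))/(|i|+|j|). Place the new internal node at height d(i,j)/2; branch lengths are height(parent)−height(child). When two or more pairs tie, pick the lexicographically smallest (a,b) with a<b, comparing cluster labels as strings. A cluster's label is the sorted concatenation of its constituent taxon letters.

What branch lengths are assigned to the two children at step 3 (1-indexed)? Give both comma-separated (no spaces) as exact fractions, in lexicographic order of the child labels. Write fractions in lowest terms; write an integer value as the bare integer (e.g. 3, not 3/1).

iteration 1: select E,V (d=3); attach at lengths (3/2, 3/2); label the merged cluster EV
  updated: d(A,EV)=14, d(EV,L)=11
iteration 2: select EV,L (d=11); attach at lengths (4, 11/2); label the merged cluster ELV
  updated: d(A,ELV)=40/3
iteration 3: select A,ELV (d=40/3); attach at lengths (20/3, 7/6); label the merged cluster AELV
final tree: (A:20/3,((E:3/2,V:3/2):4,L:11/2):7/6)
total length: 61/3

20/3,7/6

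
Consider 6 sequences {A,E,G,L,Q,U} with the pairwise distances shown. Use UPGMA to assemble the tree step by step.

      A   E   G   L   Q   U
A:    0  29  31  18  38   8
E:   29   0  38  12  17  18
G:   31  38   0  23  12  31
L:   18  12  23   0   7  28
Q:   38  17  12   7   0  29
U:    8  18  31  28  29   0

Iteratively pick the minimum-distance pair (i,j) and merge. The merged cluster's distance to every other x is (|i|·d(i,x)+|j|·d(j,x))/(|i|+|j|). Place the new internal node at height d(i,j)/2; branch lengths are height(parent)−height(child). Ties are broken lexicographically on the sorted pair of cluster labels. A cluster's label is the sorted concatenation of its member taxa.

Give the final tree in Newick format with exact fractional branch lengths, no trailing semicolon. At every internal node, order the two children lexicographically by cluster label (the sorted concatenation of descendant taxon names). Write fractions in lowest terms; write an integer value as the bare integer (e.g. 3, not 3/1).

1. join L+Q (d=7) ⇒ LQ; edges |L|=7/2, |Q|=7/2
  updated: d(A,LQ)=28, d(E,LQ)=29/2, d(G,LQ)=35/2, d(LQ,U)=57/2
2. join A+U (d=8) ⇒ AU; edges |A|=4, |U|=4
  updated: d(AU,E)=47/2, d(AU,G)=31, d(AU,LQ)=113/4
3. join E+LQ (d=29/2) ⇒ ELQ; edges |E|=29/4, |LQ|=15/4
  updated: d(AU,ELQ)=80/3, d(ELQ,G)=73/3
4. join ELQ+G (d=73/3) ⇒ EGLQ; edges |ELQ|=59/12, |G|=73/6
  updated: d(AU,EGLQ)=111/4
5. join AU+EGLQ (d=111/4) ⇒ AEGLQU; edges |AU|=79/8, |EGLQ|=41/24
final tree: ((A:4,U:4):79/8,((E:29/4,(L:7/2,Q:7/2):15/4):59/12,G:73/6):41/24)
total length: 164/3

((A:4,U:4):79/8,((E:29/4,(L:7/2,Q:7/2):15/4):59/12,G:73/6):41/24)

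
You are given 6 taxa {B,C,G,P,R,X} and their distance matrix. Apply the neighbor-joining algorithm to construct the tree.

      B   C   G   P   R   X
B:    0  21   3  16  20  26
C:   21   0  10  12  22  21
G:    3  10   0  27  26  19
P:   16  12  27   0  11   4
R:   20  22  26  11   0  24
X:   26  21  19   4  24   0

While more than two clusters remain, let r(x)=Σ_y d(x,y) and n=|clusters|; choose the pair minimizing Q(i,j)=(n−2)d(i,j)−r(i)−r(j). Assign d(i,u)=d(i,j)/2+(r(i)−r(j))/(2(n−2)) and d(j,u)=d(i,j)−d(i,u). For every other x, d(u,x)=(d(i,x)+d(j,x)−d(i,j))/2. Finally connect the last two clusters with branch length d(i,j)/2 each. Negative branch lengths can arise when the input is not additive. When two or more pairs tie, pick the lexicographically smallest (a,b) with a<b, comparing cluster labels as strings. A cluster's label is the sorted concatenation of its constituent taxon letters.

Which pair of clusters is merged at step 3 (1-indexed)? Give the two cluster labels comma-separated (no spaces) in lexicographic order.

step 1: merge (B,G) at d=3, Q=-159; branch lengths B→13/8, G→11/8; new cluster BG
  updated: d(BG,C)=14, d(BG,P)=20, d(BG,R)=43/2, d(BG,X)=21
step 2: merge (P,X) at d=4, Q=-105; branch lengths P→-11/6, X→35/6; new cluster PX
  updated: d(BG,PX)=37/2, d(C,PX)=29/2, d(PX,R)=31/2
step 3: merge (BG,C) at d=14, Q=-153/2; branch lengths BG→63/8, C→49/8; new cluster BCG
  updated: d(BCG,PX)=19/2, d(BCG,R)=59/4
step 4: merge (BCG,PX) at d=19/2, Q=-159/4; branch lengths BCG→35/8, PX→41/8; new cluster BCGPX
  updated: d(BCGPX,R)=83/8
step 5: merge (BCGPX,R) at d=83/8; branch lengths BCGPX→83/16, R→83/16; new cluster BCGPRX
final tree: ((((B:13/8,G:11/8):63/8,C:49/8):35/8,(P:-11/6,X:35/6):41/8):83/16,R:83/16)
total length: 327/8

BG,C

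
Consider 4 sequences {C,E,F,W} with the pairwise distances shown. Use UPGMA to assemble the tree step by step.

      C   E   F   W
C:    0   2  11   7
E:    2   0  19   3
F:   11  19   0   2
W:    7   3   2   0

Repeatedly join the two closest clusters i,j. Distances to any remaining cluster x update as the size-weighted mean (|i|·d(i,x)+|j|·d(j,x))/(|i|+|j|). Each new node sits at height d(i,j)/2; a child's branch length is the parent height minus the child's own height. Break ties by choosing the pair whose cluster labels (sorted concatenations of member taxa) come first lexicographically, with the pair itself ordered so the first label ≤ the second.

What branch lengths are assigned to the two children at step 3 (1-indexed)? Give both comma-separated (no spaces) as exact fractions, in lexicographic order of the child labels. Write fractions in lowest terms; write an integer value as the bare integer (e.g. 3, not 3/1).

step 1: merge (C,E) at d=2; branch lengths C→1, E→1; new cluster CE
  updated: d(CE,F)=15, d(CE,W)=5
step 2: merge (F,W) at d=2; branch lengths F→1, W→1; new cluster FW
  updated: d(CE,FW)=10
step 3: merge (CE,FW) at d=10; branch lengths CE→4, FW→4; new cluster CEFW
final tree: ((C:1,E:1):4,(F:1,W:1):4)
total length: 12

4,4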